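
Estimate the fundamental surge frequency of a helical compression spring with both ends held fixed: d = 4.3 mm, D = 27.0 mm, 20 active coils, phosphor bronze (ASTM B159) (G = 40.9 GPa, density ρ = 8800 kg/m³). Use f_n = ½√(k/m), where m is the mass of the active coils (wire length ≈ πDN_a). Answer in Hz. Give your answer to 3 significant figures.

k = Gd⁴/(8D³N_a) = (40.9×10³)(4.3⁴)/(8·27.0³·20) = 4.44 N/mm = 4440 N/m
Wire length L = πDN_a = π·27.0·20 = 1696.5 mm
m = ρ·(πd²/4)·L = 8800 × 14.522×10⁻⁶ m² × 1.6965 m = 0.2168 kg
f_n = ½√(k/m) = 0.5·√(4440/0.2168) = 0.5·√(20480) = 71.554 Hz

71.6 Hz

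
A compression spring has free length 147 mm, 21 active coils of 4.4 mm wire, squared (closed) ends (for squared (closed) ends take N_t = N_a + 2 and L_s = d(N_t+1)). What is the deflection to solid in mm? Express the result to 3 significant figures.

N_t = 23; L_s = 4.4·24 = 105.6 mm
δ_solid = L₀ − L_s = 147 − 105.6 = 41.4 mm

41.4 mm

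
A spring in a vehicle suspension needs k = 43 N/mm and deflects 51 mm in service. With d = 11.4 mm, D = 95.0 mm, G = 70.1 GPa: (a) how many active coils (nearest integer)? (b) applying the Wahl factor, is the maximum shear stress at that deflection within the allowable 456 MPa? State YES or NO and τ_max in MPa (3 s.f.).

(a) 4 coils; (b) YES, τ_max = 423 MPa

N_a = Gd⁴/(8D³k) = (70.1×10³)(11.4⁴)/(8·95.0³·43) = 4.014 → N_a = 4
Actual rate k = Gd⁴/(8D³·4) = 43.154 N/mm
Working load F = kδ = 43.154·51 = 2200.8 N
C = 95.0/11.4 = 8.3333; K_W = (4C−1)/(4C−4)+0.615/C = 1.1761
τ_max = K_W·8FD/(πd³) = 1.1761·359.37 = 422.64 MPa
τ_max ≤ 456 MPa → acceptable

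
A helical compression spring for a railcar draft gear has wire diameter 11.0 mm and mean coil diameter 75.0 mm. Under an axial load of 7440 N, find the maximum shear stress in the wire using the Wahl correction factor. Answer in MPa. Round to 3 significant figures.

Spring index C = D/d = 75.0/11.0 = 6.8182
K_W = (4C−1)/(4C−4) + 0.615/C = 26.273/23.273 + 0.0902 = 1.2191
τ₀ = 8FD/(πd³) = 8·7440·75.0/(π·11.0³) = 4.464e+06/4181.5 = 1067.6 MPa
τ_max = K·τ₀ = 1.2191 × 1067.6 = 1301.5 MPa

1300 MPa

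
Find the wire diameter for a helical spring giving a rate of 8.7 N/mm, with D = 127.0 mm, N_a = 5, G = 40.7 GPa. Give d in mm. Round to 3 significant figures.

d = (8D³N_a·k / G)^(1/4) = (8·127.0³·5·8.7 / (40.7×10³))^0.25
  = (17514)^0.25 = 11.5040 mm

11.5 mm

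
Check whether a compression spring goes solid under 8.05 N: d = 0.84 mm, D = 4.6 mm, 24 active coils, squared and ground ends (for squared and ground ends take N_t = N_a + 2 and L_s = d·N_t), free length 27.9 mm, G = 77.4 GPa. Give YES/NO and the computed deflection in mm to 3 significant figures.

NO, δ = 3.90 mm

k = Gd⁴/(8D³N_a) = (77.4×10³)(0.84⁴)/(8·4.6³·24) = 2.062 N/mm
N_t = 26; L_s = 0.84·26 = 21.84 mm; δ_solid = L₀ − L_s = 27.9 − 21.84 = 6.06 mm
δ = F/k = 8.05/2.062 = 3.904 mm
δ < δ_solid → spring does not go solid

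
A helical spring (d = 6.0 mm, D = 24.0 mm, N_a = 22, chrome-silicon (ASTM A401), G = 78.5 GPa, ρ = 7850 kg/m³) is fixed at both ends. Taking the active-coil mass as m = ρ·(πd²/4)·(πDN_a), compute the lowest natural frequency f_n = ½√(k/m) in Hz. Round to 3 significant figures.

169 Hz

k = Gd⁴/(8D³N_a) = (78.5×10³)(6.0⁴)/(8·24.0³·22) = 41.815 N/mm = 41815 N/m
Wire length L = πDN_a = π·24.0·22 = 1658.8 mm
m = ρ·(πd²/4)·L = 7850 × 28.274×10⁻⁶ m² × 1.6588 m = 0.36817 kg
f_n = ½√(k/m) = 0.5·√(41815/0.36817) = 0.5·√(1.1357e+05) = 168.5 Hz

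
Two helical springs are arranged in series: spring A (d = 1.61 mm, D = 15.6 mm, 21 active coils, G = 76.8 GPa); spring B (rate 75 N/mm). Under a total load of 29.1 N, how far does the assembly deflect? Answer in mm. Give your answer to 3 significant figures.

k_A = Gd⁴/(8D³N_a) = (76.8×10³)(1.61⁴)/(8·15.6³·21) = 0.80906 N/mm
Series: 1/k_eq = 1/0.80906 + 1/75 = 1.2493; k_eq = 0.80043 N/mm
δ = F/k_eq = 29.1/0.80043 = 36.356 mm

36.4 mm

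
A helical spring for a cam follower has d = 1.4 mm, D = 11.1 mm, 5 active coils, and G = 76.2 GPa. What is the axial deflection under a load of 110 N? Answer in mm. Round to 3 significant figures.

20.6 mm

k = Gd⁴/(8D³N_a) = (76.2×10³)(1.4⁴)/(8·11.1³·5) = 5.351 N/mm
δ = F/k = 110 / 5.351 = 20.557 mm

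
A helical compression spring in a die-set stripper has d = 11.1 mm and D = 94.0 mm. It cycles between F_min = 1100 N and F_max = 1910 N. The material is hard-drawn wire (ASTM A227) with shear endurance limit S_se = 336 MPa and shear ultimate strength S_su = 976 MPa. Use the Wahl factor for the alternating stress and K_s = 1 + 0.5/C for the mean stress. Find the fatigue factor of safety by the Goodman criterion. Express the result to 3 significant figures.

C = D/d = 94.0/11.1 = 8.4685; K_W = (4C−1)/(4C−4)+0.615/C = 1.1730; K_s = 1+0.5/C = 1.0590
F_a = (F_max−F_min)/2 = 405 N; F_m = (F_max+F_min)/2 = 1505 N
τ_a = K_W·8F_aD/(πd³) = 1.1730 × 70.885 = 83.151 MPa
τ_m = K_s·8F_mD/(πd³) = 1.0590 × 263.41 = 278.96 MPa
Goodman: 1/n_f = τ_a/S_se + τ_m/S_su = 83.151/336 + 278.96/976 = 0.24747 + 0.28582 = 0.5333
n_f = 1/0.5333 = 1.875

1.88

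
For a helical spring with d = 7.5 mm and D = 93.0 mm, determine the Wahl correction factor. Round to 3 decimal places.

C = D/d = 93.0/7.5 = 12.4000
K_W = (4C−1)/(4C−4) + 0.615/C = 48.600/45.600 + 0.0496 = 1.1154

1.115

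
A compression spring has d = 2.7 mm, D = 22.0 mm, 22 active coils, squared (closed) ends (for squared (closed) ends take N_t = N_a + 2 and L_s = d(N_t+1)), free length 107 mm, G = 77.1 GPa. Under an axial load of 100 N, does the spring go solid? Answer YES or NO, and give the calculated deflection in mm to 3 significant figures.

k = Gd⁴/(8D³N_a) = (77.1×10³)(2.7⁴)/(8·22.0³·22) = 2.1864 N/mm
N_t = 24; L_s = 2.7·25 = 67.5 mm; δ_solid = L₀ − L_s = 107 − 67.5 = 39.5 mm
δ = F/k = 100/2.1864 = 45.737 mm
δ ≥ δ_solid → spring goes solid

YES, δ = 45.7 mm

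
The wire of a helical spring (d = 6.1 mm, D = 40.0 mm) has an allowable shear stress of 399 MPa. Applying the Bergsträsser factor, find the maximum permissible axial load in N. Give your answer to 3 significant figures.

C = D/d = 40.0/6.1 = 6.5574
K_B = (4C+2)/(4C−3) = 28.230/23.230 = 1.2152
τ_max = K·8FD/(πd³) → F_max = τ_allow·πd³/(8DK)
F_max = 399·π·6.1³/(8·40.0·1.2152) = 2.8452e+05/388.88 = 731.64 N

732 N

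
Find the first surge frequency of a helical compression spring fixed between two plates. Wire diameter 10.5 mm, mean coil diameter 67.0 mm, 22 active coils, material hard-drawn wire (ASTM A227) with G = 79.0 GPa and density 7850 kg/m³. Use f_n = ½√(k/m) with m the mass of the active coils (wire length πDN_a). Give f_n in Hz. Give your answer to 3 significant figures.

38.0 Hz

k = Gd⁴/(8D³N_a) = (79.0×10³)(10.5⁴)/(8·67.0³·22) = 18.14 N/mm = 18140 N/m
Wire length L = πDN_a = π·67.0·22 = 4630.7 mm
m = ρ·(πd²/4)·L = 7850 × 86.59×10⁻⁶ m² × 4.6307 m = 3.1476 kg
f_n = ½√(k/m) = 0.5·√(18140/3.1476) = 0.5·√(5763.2) = 37.958 Hz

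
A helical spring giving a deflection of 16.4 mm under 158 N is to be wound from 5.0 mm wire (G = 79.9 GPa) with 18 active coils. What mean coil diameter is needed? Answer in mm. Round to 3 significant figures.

Required rate k = F/δ = 158/16.4 = 9.6341 N/mm
D = (Gd⁴/(8N_a·k))^(1/3) = (79.9×10³·5.0⁴/(8·18·9.6341))^(1/3)
  = (35995.7)^(1/3) = 33.0180 mm

33.0 mm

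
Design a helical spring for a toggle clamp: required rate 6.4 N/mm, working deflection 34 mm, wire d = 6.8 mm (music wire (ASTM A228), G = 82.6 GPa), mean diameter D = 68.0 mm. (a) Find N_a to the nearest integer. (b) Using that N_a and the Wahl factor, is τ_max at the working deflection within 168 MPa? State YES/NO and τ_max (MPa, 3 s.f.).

(a) 11 coils; (b) YES, τ_max = 137 MPa

N_a = Gd⁴/(8D³k) = (82.6×10³)(6.8⁴)/(8·68.0³·6.4) = 10.97 → N_a = 11
Actual rate k = Gd⁴/(8D³·11) = 6.3827 N/mm
Working load F = kδ = 6.3827·34 = 217.01 N
C = 68.0/6.8 = 10.0000; K_W = (4C−1)/(4C−4)+0.615/C = 1.1448
τ_max = K_W·8FD/(πd³) = 1.1448·119.51 = 136.82 MPa
τ_max ≤ 168 MPa → acceptable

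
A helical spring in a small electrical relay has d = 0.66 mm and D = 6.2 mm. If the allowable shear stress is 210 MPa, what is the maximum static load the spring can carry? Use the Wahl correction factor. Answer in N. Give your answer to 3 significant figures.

3.31 N

C = D/d = 6.2/0.66 = 9.3939
K_W = (4C−1)/(4C−4) + 0.615/C = 36.576/33.576 + 0.0655 = 1.1548
τ_max = K·8FD/(πd³) → F_max = τ_allow·πd³/(8DK)
F_max = 210·π·0.66³/(8·6.2·1.1548) = 189.67/57.279 = 3.3114 N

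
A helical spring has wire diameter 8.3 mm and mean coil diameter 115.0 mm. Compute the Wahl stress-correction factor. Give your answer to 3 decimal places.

1.103

C = D/d = 115.0/8.3 = 13.8554
K_W = (4C−1)/(4C−4) + 0.615/C = 54.422/51.422 + 0.0444 = 1.1027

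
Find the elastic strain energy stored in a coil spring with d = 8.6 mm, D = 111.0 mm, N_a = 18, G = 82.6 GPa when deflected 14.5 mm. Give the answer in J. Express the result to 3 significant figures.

0.241 J

k = Gd⁴/(8D³N_a) = (82.6×10³)(8.6⁴)/(8·111.0³·18) = 2.2943 N/mm
U = ½kδ² = 0.5 × 2.2943 × 14.5² = 241.18 N·mm = 0.24118 J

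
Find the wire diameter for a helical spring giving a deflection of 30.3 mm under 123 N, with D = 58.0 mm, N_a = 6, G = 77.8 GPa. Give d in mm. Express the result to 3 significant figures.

4.70 mm

Required rate k = F/δ = 123/30.3 = 4.0594 N/mm
d = (8D³N_a·k / G)^(1/4) = (8·58.0³·6·4.0594 / (77.8×10³))^0.25
  = (488.66)^0.25 = 4.7017 mm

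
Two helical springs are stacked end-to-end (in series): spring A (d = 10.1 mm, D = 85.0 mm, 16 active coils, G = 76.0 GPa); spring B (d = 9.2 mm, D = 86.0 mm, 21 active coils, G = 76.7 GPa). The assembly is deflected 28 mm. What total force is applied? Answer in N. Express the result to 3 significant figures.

k_A = Gd⁴/(8D³N_a) = (76.0×10³)(10.1⁴)/(8·85.0³·16) = 10.061 N/mm
k_B = Gd⁴/(8D³N_a) = (76.7×10³)(9.2⁴)/(8·86.0³·21) = 5.1421 N/mm
Series: 1/k_eq = 1/10.061 + 1/5.1421 = 0.29387; k_eq = 3.4029 N/mm
F = k_eq·δ = 3.4029·28 = 95.281 N

95.3 N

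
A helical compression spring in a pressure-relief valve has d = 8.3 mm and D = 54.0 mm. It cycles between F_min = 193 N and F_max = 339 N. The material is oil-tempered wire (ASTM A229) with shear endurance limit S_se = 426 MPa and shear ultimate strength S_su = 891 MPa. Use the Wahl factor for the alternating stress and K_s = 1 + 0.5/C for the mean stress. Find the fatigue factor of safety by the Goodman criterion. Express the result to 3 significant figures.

7.81

C = D/d = 54.0/8.3 = 6.5060; K_W = (4C−1)/(4C−4)+0.615/C = 1.2307; K_s = 1+0.5/C = 1.0769
F_a = (F_max−F_min)/2 = 73 N; F_m = (F_max+F_min)/2 = 266 N
τ_a = K_W·8F_aD/(πd³) = 1.2307 × 17.556 = 21.607 MPa
τ_m = K_s·8F_mD/(πd³) = 1.0769 × 63.971 = 68.887 MPa
Goodman: 1/n_f = τ_a/S_se + τ_m/S_su = 21.607/426 + 68.887/891 = 0.05072 + 0.07731 = 0.12803
n_f = 1/0.12803 = 7.81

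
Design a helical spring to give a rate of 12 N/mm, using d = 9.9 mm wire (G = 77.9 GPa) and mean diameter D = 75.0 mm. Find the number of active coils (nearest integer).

18

N_a = Gd⁴/(8D³k) = (77.9×10³ × 9.9⁴)/(8 × 75.0³ × 12)
    = 7.48304e+08 / 4.05e+07 = 18.48 → 18 coils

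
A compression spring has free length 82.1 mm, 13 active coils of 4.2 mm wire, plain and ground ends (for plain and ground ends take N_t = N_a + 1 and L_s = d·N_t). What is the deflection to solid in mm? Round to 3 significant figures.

23.3 mm

N_t = 14; L_s = 4.2·14 = 58.8 mm
δ_solid = L₀ − L_s = 82.1 − 58.8 = 23.3 mm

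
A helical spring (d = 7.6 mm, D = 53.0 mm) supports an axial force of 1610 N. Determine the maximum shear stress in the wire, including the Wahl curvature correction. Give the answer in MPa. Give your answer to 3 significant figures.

Spring index C = D/d = 53.0/7.6 = 6.9737
K_W = (4C−1)/(4C−4) + 0.615/C = 26.895/23.895 + 0.0882 = 1.2137
τ₀ = 8FD/(πd³) = 8·1610·53.0/(π·7.6³) = 682640/1379.1 = 495 MPa
τ_max = K·τ₀ = 1.2137 × 495 = 600.8 MPa

601 MPa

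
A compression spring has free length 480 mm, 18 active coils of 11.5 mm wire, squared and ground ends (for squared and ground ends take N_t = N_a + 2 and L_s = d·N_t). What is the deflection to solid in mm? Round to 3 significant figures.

N_t = 20; L_s = 11.5·20 = 230 mm
δ_solid = L₀ − L_s = 480 − 230 = 250 mm

250 mm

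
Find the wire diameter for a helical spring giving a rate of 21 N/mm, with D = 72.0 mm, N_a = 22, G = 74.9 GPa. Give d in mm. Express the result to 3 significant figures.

d = (8D³N_a·k / G)^(1/4) = (8·72.0³·22·21 / (74.9×10³))^0.25
  = (18418)^0.25 = 11.6496 mm

11.6 mm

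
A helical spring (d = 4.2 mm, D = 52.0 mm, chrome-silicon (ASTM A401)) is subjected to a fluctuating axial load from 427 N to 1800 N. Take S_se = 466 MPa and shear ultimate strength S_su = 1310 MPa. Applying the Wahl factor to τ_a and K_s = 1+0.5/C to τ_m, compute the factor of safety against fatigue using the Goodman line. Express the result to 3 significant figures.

0.221

C = D/d = 52.0/4.2 = 12.3810; K_W = (4C−1)/(4C−4)+0.615/C = 1.1156; K_s = 1+0.5/C = 1.0404
F_a = (F_max−F_min)/2 = 686.5 N; F_m = (F_max+F_min)/2 = 1113.5 N
τ_a = K_W·8F_aD/(πd³) = 1.1156 × 1227 = 1368.8 MPa
τ_m = K_s·8F_mD/(πd³) = 1.0404 × 1990.1 = 2070.5 MPa
Goodman: 1/n_f = τ_a/S_se + τ_m/S_su = 1368.8/466 + 2070.5/1310 = 2.93730 + 1.58055 = 4.5178
n_f = 1/4.5178 = 0.2213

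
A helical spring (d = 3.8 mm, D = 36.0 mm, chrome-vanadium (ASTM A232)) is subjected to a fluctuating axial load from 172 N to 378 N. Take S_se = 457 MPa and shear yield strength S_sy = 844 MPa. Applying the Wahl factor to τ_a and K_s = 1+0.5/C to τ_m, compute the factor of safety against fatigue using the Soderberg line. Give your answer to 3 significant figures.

C = D/d = 36.0/3.8 = 9.4737; K_W = (4C−1)/(4C−4)+0.615/C = 1.1534; K_s = 1+0.5/C = 1.0528
F_a = (F_max−F_min)/2 = 103 N; F_m = (F_max+F_min)/2 = 275 N
τ_a = K_W·8F_aD/(πd³) = 1.1534 × 172.08 = 198.48 MPa
τ_m = K_s·8F_mD/(πd³) = 1.0528 × 459.44 = 483.68 MPa
Soderberg: 1/n_f = τ_a/S_se + τ_m/S_sy = 198.48/457 + 483.68/844 = 0.43431 + 0.57308 = 1.0074
n_f = 1/1.0074 = 0.9927

0.993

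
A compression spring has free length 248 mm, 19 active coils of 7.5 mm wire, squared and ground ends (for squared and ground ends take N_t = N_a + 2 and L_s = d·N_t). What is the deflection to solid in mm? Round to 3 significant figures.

90.5 mm

N_t = 21; L_s = 7.5·21 = 157.5 mm
δ_solid = L₀ − L_s = 248 − 157.5 = 90.5 mm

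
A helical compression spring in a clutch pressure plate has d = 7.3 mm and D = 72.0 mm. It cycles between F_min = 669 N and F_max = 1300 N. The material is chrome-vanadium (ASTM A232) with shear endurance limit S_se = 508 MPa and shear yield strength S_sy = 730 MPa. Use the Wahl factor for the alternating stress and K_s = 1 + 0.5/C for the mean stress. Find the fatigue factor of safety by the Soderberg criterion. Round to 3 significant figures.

0.996

C = D/d = 72.0/7.3 = 9.8630; K_W = (4C−1)/(4C−4)+0.615/C = 1.1470; K_s = 1+0.5/C = 1.0507
F_a = (F_max−F_min)/2 = 315.5 N; F_m = (F_max+F_min)/2 = 984.5 N
τ_a = K_W·8F_aD/(πd³) = 1.1470 × 148.7 = 170.55 MPa
τ_m = K_s·8F_mD/(πd³) = 1.0507 × 464 = 487.52 MPa
Soderberg: 1/n_f = τ_a/S_se + τ_m/S_sy = 170.55/508 + 487.52/730 = 0.33573 + 0.66784 = 1.0036
n_f = 1/1.0036 = 0.9964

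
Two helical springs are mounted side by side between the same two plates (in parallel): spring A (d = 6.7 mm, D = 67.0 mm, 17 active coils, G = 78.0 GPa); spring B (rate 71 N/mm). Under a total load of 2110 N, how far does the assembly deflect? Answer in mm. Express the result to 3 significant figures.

28.2 mm

k_A = Gd⁴/(8D³N_a) = (78.0×10³)(6.7⁴)/(8·67.0³·17) = 3.8426 N/mm
Parallel: k_eq = 3.8426 + 71 = 74.843 N/mm
δ = F/k_eq = 2110/74.843 = 28.192 mm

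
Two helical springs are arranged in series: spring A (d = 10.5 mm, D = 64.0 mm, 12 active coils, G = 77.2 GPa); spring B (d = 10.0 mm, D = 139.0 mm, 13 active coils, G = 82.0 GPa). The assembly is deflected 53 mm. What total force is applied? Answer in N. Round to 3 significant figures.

144 N

k_A = Gd⁴/(8D³N_a) = (77.2×10³)(10.5⁴)/(8·64.0³·12) = 37.288 N/mm
k_B = Gd⁴/(8D³N_a) = (82.0×10³)(10.0⁴)/(8·139.0³·13) = 2.9359 N/mm
Series: 1/k_eq = 1/37.288 + 1/2.9359 = 0.36743; k_eq = 2.7216 N/mm
F = k_eq·δ = 2.7216·53 = 144.24 N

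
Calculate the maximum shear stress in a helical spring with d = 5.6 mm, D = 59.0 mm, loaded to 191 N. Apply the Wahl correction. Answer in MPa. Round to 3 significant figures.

Spring index C = D/d = 59.0/5.6 = 10.5357
K_W = (4C−1)/(4C−4) + 0.615/C = 41.143/38.143 + 0.0584 = 1.1370
τ₀ = 8FD/(πd³) = 8·191·59.0/(π·5.6³) = 90152/551.71 = 163.4 MPa
τ_max = K·τ₀ = 1.1370 × 163.4 = 185.79 MPa

186 MPa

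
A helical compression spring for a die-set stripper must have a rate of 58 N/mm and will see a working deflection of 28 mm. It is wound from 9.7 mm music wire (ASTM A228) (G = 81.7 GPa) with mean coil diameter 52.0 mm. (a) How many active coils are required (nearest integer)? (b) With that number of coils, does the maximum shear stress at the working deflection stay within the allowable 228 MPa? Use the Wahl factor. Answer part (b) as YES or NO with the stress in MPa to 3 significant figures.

N_a = Gd⁴/(8D³k) = (81.7×10³)(9.7⁴)/(8·52.0³·58) = 11.09 → N_a = 11
Actual rate k = Gd⁴/(8D³·11) = 58.454 N/mm
Working load F = kδ = 58.454·28 = 1636.7 N
C = 52.0/9.7 = 5.3608; K_W = (4C−1)/(4C−4)+0.615/C = 1.2867
τ_max = K_W·8FD/(πd³) = 1.2867·237.47 = 305.55 MPa
τ_max > 228 MPa → exceeds allowable

(a) 11 coils; (b) NO, τ_max = 306 MPa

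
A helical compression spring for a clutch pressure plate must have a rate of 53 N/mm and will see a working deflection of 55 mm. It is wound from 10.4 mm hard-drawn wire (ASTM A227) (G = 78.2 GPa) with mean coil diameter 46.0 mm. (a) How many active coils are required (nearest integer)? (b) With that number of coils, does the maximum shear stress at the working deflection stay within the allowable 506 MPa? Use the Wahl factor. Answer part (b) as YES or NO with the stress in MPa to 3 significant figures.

N_a = Gd⁴/(8D³k) = (78.2×10³)(10.4⁴)/(8·46.0³·53) = 22.17 → N_a = 22
Actual rate k = Gd⁴/(8D³·22) = 53.402 N/mm
Working load F = kδ = 53.402·55 = 2937.1 N
C = 46.0/10.4 = 4.4231; K_W = (4C−1)/(4C−4)+0.615/C = 1.3581
τ_max = K_W·8FD/(πd³) = 1.3581·305.85 = 415.39 MPa
τ_max ≤ 506 MPa → acceptable

(a) 22 coils; (b) YES, τ_max = 415 MPa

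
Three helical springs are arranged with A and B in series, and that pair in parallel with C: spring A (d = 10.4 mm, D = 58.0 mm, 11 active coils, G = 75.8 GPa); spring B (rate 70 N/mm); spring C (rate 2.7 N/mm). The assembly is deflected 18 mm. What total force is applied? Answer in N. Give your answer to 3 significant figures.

k_A = Gd⁴/(8D³N_a) = (75.8×10³)(10.4⁴)/(8·58.0³·11) = 51.646 N/mm
Springs A,B series: k_AB = 1/(1/51.646+1/70) = 29.719 N/mm; parallel with C: k_eq = 29.719+2.7 = 32.419 N/mm
F = k_eq·δ = 32.419·18 = 583.54 N

584 N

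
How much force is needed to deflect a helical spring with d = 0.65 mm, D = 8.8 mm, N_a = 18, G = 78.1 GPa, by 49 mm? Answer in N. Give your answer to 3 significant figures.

k = Gd⁴/(8D³N_a) = (78.1×10³)(0.65⁴)/(8·8.8³·18) = 0.14207 N/mm
F = k·δ = 0.14207 × 49 = 6.9613 N

6.96 N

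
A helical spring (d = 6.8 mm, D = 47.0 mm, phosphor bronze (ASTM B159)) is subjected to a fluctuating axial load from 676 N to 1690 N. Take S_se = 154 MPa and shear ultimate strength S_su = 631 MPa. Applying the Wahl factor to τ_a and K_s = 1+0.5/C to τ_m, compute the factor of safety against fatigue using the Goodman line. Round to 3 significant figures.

0.437

C = D/d = 47.0/6.8 = 6.9118; K_W = (4C−1)/(4C−4)+0.615/C = 1.2158; K_s = 1+0.5/C = 1.0723
F_a = (F_max−F_min)/2 = 507 N; F_m = (F_max+F_min)/2 = 1183 N
τ_a = K_W·8F_aD/(πd³) = 1.2158 × 192.98 = 234.64 MPa
τ_m = K_s·8F_mD/(πd³) = 1.0723 × 450.29 = 482.87 MPa
Goodman: 1/n_f = τ_a/S_se + τ_m/S_su = 234.64/154 + 482.87/631 = 1.52362 + 0.76524 = 2.2889
n_f = 1/2.2889 = 0.4369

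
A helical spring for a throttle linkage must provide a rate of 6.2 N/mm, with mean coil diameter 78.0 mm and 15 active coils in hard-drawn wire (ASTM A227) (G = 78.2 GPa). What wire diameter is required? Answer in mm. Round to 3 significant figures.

d = (8D³N_a·k / G)^(1/4) = (8·78.0³·15·6.2 / (78.2×10³))^0.25
  = (4514.9)^0.25 = 8.1971 mm

8.20 mm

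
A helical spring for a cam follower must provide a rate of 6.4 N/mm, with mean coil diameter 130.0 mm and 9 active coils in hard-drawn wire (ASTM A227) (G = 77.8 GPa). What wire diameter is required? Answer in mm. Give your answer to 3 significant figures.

10.7 mm

d = (8D³N_a·k / G)^(1/4) = (8·130.0³·9·6.4 / (77.8×10³))^0.25
  = (13013)^0.25 = 10.6805 mm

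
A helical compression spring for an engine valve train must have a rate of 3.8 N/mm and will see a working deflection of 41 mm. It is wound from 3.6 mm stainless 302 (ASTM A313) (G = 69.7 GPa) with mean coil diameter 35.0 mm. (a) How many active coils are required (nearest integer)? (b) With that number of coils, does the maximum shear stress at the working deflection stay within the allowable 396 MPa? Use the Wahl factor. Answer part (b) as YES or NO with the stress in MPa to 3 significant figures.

N_a = Gd⁴/(8D³k) = (69.7×10³)(3.6⁴)/(8·35.0³·3.8) = 8.982 → N_a = 9
Actual rate k = Gd⁴/(8D³·9) = 3.7923 N/mm
Working load F = kδ = 3.7923·41 = 155.49 N
C = 35.0/3.6 = 9.7222; K_W = (4C−1)/(4C−4)+0.615/C = 1.1492
τ_max = K_W·8FD/(πd³) = 1.1492·297.02 = 341.35 MPa
τ_max ≤ 396 MPa → acceptable

(a) 9 coils; (b) YES, τ_max = 341 MPa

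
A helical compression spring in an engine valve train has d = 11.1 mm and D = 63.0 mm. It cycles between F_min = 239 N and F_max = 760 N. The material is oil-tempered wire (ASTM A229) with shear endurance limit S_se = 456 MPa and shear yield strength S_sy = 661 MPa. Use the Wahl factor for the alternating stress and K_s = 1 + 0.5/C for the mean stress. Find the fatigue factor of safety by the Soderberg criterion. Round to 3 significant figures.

C = D/d = 63.0/11.1 = 5.6757; K_W = (4C−1)/(4C−4)+0.615/C = 1.2688; K_s = 1+0.5/C = 1.0881
F_a = (F_max−F_min)/2 = 260.5 N; F_m = (F_max+F_min)/2 = 499.5 N
τ_a = K_W·8F_aD/(πd³) = 1.2688 × 30.558 = 38.77 MPa
τ_m = K_s·8F_mD/(πd³) = 1.0881 × 58.593 = 63.755 MPa
Soderberg: 1/n_f = τ_a/S_se + τ_m/S_sy = 38.77/456 + 63.755/661 = 0.08502 + 0.09645 = 0.18147
n_f = 1/0.18147 = 5.51

5.51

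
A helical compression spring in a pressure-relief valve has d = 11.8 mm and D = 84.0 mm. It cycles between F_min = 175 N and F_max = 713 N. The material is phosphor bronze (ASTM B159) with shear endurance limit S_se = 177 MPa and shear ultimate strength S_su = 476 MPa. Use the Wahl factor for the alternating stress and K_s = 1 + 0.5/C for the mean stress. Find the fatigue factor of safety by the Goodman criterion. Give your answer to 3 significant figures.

2.71

C = D/d = 84.0/11.8 = 7.1186; K_W = (4C−1)/(4C−4)+0.615/C = 1.2090; K_s = 1+0.5/C = 1.0702
F_a = (F_max−F_min)/2 = 269 N; F_m = (F_max+F_min)/2 = 444 N
τ_a = K_W·8F_aD/(πd³) = 1.2090 × 35.021 = 42.339 MPa
τ_m = K_s·8F_mD/(πd³) = 1.0702 × 57.804 = 61.864 MPa
Goodman: 1/n_f = τ_a/S_se + τ_m/S_su = 42.339/177 + 61.864/476 = 0.23920 + 0.12997 = 0.36917
n_f = 1/0.36917 = 2.709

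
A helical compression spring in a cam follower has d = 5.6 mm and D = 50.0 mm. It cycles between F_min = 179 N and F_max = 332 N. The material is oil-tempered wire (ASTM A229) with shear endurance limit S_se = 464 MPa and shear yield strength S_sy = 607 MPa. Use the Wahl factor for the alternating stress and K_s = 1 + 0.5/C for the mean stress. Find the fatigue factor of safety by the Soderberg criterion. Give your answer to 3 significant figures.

2.17

C = D/d = 50.0/5.6 = 8.9286; K_W = (4C−1)/(4C−4)+0.615/C = 1.1635; K_s = 1+0.5/C = 1.0560
F_a = (F_max−F_min)/2 = 76.5 N; F_m = (F_max+F_min)/2 = 255.5 N
τ_a = K_W·8F_aD/(πd³) = 1.1635 × 55.464 = 64.53 MPa
τ_m = K_s·8F_mD/(πd³) = 1.0560 × 185.24 = 195.61 MPa
Soderberg: 1/n_f = τ_a/S_se + τ_m/S_sy = 64.53/464 + 195.61/607 = 0.13907 + 0.32226 = 0.46134
n_f = 1/0.46134 = 2.168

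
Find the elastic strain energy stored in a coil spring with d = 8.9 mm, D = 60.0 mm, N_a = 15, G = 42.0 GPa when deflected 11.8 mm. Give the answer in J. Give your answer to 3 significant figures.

0.708 J

k = Gd⁴/(8D³N_a) = (42.0×10³)(8.9⁴)/(8·60.0³·15) = 10.167 N/mm
U = ½kδ² = 0.5 × 10.167 × 11.8² = 707.8 N·mm = 0.7078 J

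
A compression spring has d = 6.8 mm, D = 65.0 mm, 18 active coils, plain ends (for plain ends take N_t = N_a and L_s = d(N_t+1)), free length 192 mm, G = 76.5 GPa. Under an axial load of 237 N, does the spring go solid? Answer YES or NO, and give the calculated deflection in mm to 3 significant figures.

NO, δ = 57.3 mm

k = Gd⁴/(8D³N_a) = (76.5×10³)(6.8⁴)/(8·65.0³·18) = 4.1361 N/mm
N_t = 18; L_s = 6.8·19 = 129.2 mm; δ_solid = L₀ − L_s = 192 − 129.2 = 62.8 mm
δ = F/k = 237/4.1361 = 57.3 mm
δ < δ_solid → spring does not go solid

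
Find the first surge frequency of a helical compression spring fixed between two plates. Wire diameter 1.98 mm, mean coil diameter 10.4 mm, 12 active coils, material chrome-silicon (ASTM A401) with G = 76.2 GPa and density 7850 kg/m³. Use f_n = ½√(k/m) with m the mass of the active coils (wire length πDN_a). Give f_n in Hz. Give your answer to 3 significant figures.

535 Hz

k = Gd⁴/(8D³N_a) = (76.2×10³)(1.98⁴)/(8·10.4³·12) = 10.845 N/mm = 10845 N/m
Wire length L = πDN_a = π·10.4·12 = 392.07 mm
m = ρ·(πd²/4)·L = 7850 × 3.0791×10⁻⁶ m² × 0.39207 m = 0.0094766 kg
f_n = ½√(k/m) = 0.5·√(10845/0.0094766) = 0.5·√(1.1444e+06) = 534.89 Hz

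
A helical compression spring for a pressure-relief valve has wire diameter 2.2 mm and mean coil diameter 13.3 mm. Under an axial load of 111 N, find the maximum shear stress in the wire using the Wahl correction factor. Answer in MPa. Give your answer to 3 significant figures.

Spring index C = D/d = 13.3/2.2 = 6.0455
K_W = (4C−1)/(4C−4) + 0.615/C = 23.182/20.182 + 0.1017 = 1.2504
τ₀ = 8FD/(πd³) = 8·111·13.3/(π·2.2³) = 11810.4/33.452 = 353.06 MPa
τ_max = K·τ₀ = 1.2504 × 353.06 = 441.46 MPa

441 MPa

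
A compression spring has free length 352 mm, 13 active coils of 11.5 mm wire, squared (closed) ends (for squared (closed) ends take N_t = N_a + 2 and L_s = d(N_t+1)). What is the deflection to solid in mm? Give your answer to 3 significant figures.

N_t = 15; L_s = 11.5·16 = 184 mm
δ_solid = L₀ − L_s = 352 − 184 = 168 mm

168 mm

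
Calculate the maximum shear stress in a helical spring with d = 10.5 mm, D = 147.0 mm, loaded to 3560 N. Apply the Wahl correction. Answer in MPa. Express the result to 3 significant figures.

Spring index C = D/d = 147.0/10.5 = 14.0000
K_W = (4C−1)/(4C−4) + 0.615/C = 55.000/52.000 + 0.0439 = 1.1016
τ₀ = 8FD/(πd³) = 8·3560·147.0/(π·10.5³) = 4.18656e+06/3636.8 = 1151.2 MPa
τ_max = K·τ₀ = 1.1016 × 1151.2 = 1268.2 MPa

1270 MPa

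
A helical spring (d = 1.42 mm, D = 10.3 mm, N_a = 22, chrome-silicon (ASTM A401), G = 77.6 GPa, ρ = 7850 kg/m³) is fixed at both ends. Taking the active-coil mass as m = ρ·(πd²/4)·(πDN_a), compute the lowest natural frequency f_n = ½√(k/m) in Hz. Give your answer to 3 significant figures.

215 Hz

k = Gd⁴/(8D³N_a) = (77.6×10³)(1.42⁴)/(8·10.3³·22) = 1.6406 N/mm = 1640.6 N/m
Wire length L = πDN_a = π·10.3·22 = 711.88 mm
m = ρ·(πd²/4)·L = 7850 × 1.5837×10⁻⁶ m² × 0.71188 m = 0.0088501 kg
f_n = ½√(k/m) = 0.5·√(1640.6/0.0088501) = 0.5·√(1.8537e+05) = 215.27 Hz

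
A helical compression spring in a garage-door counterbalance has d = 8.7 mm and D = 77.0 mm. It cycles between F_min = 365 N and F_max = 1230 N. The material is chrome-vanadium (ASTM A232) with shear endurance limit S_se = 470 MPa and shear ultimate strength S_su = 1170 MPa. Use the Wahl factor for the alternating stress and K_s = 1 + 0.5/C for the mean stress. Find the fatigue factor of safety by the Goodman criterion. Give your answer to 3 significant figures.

C = D/d = 77.0/8.7 = 8.8506; K_W = (4C−1)/(4C−4)+0.615/C = 1.1650; K_s = 1+0.5/C = 1.0565
F_a = (F_max−F_min)/2 = 432.5 N; F_m = (F_max+F_min)/2 = 797.5 N
τ_a = K_W·8F_aD/(πd³) = 1.1650 × 128.78 = 150.04 MPa
τ_m = K_s·8F_mD/(πd³) = 1.0565 × 237.47 = 250.88 MPa
Goodman: 1/n_f = τ_a/S_se + τ_m/S_su = 150.04/470 + 250.88/1170 = 0.31922 + 0.21443 = 0.53365
n_f = 1/0.53365 = 1.874

1.87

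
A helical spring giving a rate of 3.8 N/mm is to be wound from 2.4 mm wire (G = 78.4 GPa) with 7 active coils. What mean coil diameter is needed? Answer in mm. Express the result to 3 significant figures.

D = (Gd⁴/(8N_a·k))^(1/3) = (78.4×10³·2.4⁴/(8·7·3.8))^(1/3)
  = (12223.3)^(1/3) = 23.0354 mm

23.0 mm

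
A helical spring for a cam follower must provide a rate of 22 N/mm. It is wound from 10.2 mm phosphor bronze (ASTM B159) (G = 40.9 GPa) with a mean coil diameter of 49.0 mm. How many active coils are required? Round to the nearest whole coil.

N_a = Gd⁴/(8D³k) = (40.9×10³ × 10.2⁴)/(8 × 49.0³ × 22)
    = 4.42715e+08 / 2.07062e+07 = 21.38 → 21 coils

21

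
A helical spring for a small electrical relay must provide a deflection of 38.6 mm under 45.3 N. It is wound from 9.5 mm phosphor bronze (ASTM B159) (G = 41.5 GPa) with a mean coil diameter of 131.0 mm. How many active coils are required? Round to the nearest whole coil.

Required rate k = F/δ = 45.3/38.6 = 1.1736 N/mm
N_a = Gd⁴/(8D³k) = (41.5×10³ × 9.5⁴)/(8 × 131.0³ × 1.1736)
    = 3.3802e+08 / 2.11064e+07 = 16.02 → 16 coils

16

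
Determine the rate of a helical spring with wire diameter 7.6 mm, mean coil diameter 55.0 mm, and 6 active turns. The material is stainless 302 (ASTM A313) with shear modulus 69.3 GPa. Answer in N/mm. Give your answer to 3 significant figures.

29.0 N/mm

k = Gd⁴/(8D³N_a) = (69.3×10³ × 7.6⁴) / (8 × 55.0³ × 6)
  = 2.312e+08 / 7.986e+06 = 28.951 N/mm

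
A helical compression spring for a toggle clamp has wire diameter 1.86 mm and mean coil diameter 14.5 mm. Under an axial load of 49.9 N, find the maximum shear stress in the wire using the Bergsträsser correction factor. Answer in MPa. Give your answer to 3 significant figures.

Spring index C = D/d = 14.5/1.86 = 7.7957
K_B = (4C+2)/(4C−3) = 33.183/28.183 = 1.1774
τ₀ = 8FD/(πd³) = 8·49.9·14.5/(π·1.86³) = 5788.4/20.216 = 286.33 MPa
τ_max = K·τ₀ = 1.1774 × 286.33 = 337.13 MPa

337 MPa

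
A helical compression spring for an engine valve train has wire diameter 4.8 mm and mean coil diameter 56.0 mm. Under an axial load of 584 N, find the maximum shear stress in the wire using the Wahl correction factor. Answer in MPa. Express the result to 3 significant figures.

Spring index C = D/d = 56.0/4.8 = 11.6667
K_W = (4C−1)/(4C−4) + 0.615/C = 45.667/42.667 + 0.0527 = 1.1230
τ₀ = 8FD/(πd³) = 8·584·56.0/(π·4.8³) = 261632/347.44 = 753.04 MPa
τ_max = K·τ₀ = 1.1230 × 753.04 = 845.68 MPa

846 MPa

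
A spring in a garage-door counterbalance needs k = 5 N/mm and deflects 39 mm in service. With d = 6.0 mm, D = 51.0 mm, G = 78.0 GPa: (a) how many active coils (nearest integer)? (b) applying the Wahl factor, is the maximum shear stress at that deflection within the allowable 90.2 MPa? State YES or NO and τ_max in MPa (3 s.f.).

N_a = Gd⁴/(8D³k) = (78.0×10³)(6.0⁴)/(8·51.0³·5) = 19.05 → N_a = 19
Actual rate k = Gd⁴/(8D³·19) = 5.0136 N/mm
Working load F = kδ = 5.0136·39 = 195.53 N
C = 51.0/6.0 = 8.5000; K_W = (4C−1)/(4C−4)+0.615/C = 1.1724
τ_max = K_W·8FD/(πd³) = 1.1724·117.56 = 137.82 MPa
τ_max > 90.2 MPa → exceeds allowable

(a) 19 coils; (b) NO, τ_max = 138 MPa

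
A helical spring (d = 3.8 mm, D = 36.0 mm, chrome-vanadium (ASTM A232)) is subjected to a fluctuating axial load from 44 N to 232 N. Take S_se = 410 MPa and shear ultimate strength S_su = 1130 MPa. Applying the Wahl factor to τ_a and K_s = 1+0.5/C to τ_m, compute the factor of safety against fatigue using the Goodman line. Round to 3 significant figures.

1.52

C = D/d = 36.0/3.8 = 9.4737; K_W = (4C−1)/(4C−4)+0.615/C = 1.1534; K_s = 1+0.5/C = 1.0528
F_a = (F_max−F_min)/2 = 94 N; F_m = (F_max+F_min)/2 = 138 N
τ_a = K_W·8F_aD/(πd³) = 1.1534 × 157.04 = 181.14 MPa
τ_m = K_s·8F_mD/(πd³) = 1.0528 × 230.55 = 242.72 MPa
Goodman: 1/n_f = τ_a/S_se + τ_m/S_su = 181.14/410 + 242.72/1130 = 0.44180 + 0.21480 = 0.6566
n_f = 1/0.6566 = 1.523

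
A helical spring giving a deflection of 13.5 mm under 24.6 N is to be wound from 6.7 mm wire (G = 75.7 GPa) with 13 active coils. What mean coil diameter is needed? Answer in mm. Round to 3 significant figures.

Required rate k = F/δ = 24.6/13.5 = 1.8222 N/mm
D = (Gd⁴/(8N_a·k))^(1/3) = (75.7×10³·6.7⁴/(8·13·1.8222))^(1/3)
  = (804934)^(1/3) = 93.0222 mm

93.0 mm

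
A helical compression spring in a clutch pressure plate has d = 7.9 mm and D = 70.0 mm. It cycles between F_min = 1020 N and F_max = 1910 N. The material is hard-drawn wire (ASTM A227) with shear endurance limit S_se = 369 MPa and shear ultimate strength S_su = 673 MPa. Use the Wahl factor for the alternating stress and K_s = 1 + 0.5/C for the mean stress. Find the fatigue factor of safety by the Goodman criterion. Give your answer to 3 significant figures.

0.747

C = D/d = 70.0/7.9 = 8.8608; K_W = (4C−1)/(4C−4)+0.615/C = 1.1648; K_s = 1+0.5/C = 1.0564
F_a = (F_max−F_min)/2 = 445 N; F_m = (F_max+F_min)/2 = 1465 N
τ_a = K_W·8F_aD/(πd³) = 1.1648 × 160.89 = 187.4 MPa
τ_m = K_s·8F_mD/(πd³) = 1.0564 × 529.66 = 559.54 MPa
Goodman: 1/n_f = τ_a/S_se + τ_m/S_su = 187.4/369 + 559.54/673 = 0.50787 + 0.83142 = 1.3393
n_f = 1/1.3393 = 0.7467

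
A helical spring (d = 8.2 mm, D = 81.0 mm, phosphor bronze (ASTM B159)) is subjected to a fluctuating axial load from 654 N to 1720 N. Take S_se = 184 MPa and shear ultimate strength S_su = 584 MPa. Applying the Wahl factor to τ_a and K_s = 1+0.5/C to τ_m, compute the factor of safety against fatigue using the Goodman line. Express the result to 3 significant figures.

0.490

C = D/d = 81.0/8.2 = 9.8780; K_W = (4C−1)/(4C−4)+0.615/C = 1.1467; K_s = 1+0.5/C = 1.0506
F_a = (F_max−F_min)/2 = 533 N; F_m = (F_max+F_min)/2 = 1187 N
τ_a = K_W·8F_aD/(πd³) = 1.1467 × 199.39 = 228.65 MPa
τ_m = K_s·8F_mD/(πd³) = 1.0506 × 444.05 = 466.53 MPa
Goodman: 1/n_f = τ_a/S_se + τ_m/S_su = 228.65/184 + 466.53/584 = 1.24267 + 0.79885 = 2.0415
n_f = 1/2.0415 = 0.4898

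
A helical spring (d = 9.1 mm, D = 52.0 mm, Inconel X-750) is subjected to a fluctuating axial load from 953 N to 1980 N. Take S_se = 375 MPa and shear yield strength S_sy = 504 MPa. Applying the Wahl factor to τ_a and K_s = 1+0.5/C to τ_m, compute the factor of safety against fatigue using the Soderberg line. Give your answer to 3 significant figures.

1.16

C = D/d = 52.0/9.1 = 5.7143; K_W = (4C−1)/(4C−4)+0.615/C = 1.2667; K_s = 1+0.5/C = 1.0875
F_a = (F_max−F_min)/2 = 513.5 N; F_m = (F_max+F_min)/2 = 1466.5 N
τ_a = K_W·8F_aD/(πd³) = 1.2667 × 90.232 = 114.3 MPa
τ_m = K_s·8F_mD/(πd³) = 1.0875 × 257.69 = 280.24 MPa
Soderberg: 1/n_f = τ_a/S_se + τ_m/S_sy = 114.3/375 + 280.24/504 = 0.30479 + 0.55603 = 0.86083
n_f = 1/0.86083 = 1.162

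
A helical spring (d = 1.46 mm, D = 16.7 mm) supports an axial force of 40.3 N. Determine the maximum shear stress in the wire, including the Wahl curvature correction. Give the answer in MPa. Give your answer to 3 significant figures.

620 MPa

Spring index C = D/d = 16.7/1.46 = 11.4384
K_W = (4C−1)/(4C−4) + 0.615/C = 44.753/41.753 + 0.0538 = 1.1256
τ₀ = 8FD/(πd³) = 8·40.3·16.7/(π·1.46³) = 5384.08/9.7771 = 550.68 MPa
τ_max = K·τ₀ = 1.1256 × 550.68 = 619.86 MPa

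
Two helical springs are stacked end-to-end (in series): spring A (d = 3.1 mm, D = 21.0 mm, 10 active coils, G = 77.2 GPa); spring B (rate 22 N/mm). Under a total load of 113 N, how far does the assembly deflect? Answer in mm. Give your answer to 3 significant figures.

k_A = Gd⁴/(8D³N_a) = (77.2×10³)(3.1⁴)/(8·21.0³·10) = 9.6231 N/mm
Series: 1/k_eq = 1/9.6231 + 1/22 = 0.14937; k_eq = 6.6947 N/mm
δ = F/k_eq = 113/6.6947 = 16.879 mm

16.9 mm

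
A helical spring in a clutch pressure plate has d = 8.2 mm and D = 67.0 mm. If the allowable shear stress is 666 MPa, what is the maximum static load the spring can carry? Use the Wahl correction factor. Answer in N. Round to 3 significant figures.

C = D/d = 67.0/8.2 = 8.1707
K_W = (4C−1)/(4C−4) + 0.615/C = 31.683/28.683 + 0.0753 = 1.1799
τ_max = K·8FD/(πd³) → F_max = τ_allow·πd³/(8DK)
F_max = 666·π·8.2³/(8·67.0·1.1799) = 1.1536e+06/632.41 = 1824.2 N

1820 N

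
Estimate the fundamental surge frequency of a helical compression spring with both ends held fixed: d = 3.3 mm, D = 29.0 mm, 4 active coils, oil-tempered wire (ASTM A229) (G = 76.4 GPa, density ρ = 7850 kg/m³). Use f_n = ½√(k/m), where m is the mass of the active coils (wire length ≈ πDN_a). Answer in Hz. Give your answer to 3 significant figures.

344 Hz

k = Gd⁴/(8D³N_a) = (76.4×10³)(3.3⁴)/(8·29.0³·4) = 11.609 N/mm = 11609 N/m
Wire length L = πDN_a = π·29.0·4 = 364.42 mm
m = ρ·(πd²/4)·L = 7850 × 8.553×10⁻⁶ m² × 0.36442 m = 0.024468 kg
f_n = ½√(k/m) = 0.5·√(11609/0.024468) = 0.5·√(4.7447e+05) = 344.41 Hz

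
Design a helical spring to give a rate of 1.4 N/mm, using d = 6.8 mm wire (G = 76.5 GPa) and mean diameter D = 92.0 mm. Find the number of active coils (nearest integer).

N_a = Gd⁴/(8D³k) = (76.5×10³ × 6.8⁴)/(8 × 92.0³ × 1.4)
    = 1.63568e+08 / 8.72131e+06 = 18.75 → 19 coils

19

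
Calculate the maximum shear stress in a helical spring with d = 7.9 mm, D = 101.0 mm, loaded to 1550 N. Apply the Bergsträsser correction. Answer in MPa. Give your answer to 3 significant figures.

Spring index C = D/d = 101.0/7.9 = 12.7848
K_B = (4C+2)/(4C−3) = 53.139/48.139 = 1.1039
τ₀ = 8FD/(πd³) = 8·1550·101.0/(π·7.9³) = 1.2524e+06/1548.9 = 808.56 MPa
τ_max = K·τ₀ = 1.1039 × 808.56 = 892.54 MPa

893 MPa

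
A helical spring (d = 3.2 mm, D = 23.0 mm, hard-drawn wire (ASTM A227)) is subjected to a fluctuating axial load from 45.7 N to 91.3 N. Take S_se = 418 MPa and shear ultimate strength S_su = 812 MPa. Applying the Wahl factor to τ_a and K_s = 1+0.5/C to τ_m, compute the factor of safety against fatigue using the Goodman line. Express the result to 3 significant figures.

3.59

C = D/d = 23.0/3.2 = 7.1875; K_W = (4C−1)/(4C−4)+0.615/C = 1.2068; K_s = 1+0.5/C = 1.0696
F_a = (F_max−F_min)/2 = 22.8 N; F_m = (F_max+F_min)/2 = 68.5 N
τ_a = K_W·8F_aD/(πd³) = 1.2068 × 40.752 = 49.179 MPa
τ_m = K_s·8F_mD/(πd³) = 1.0696 × 122.44 = 130.95 MPa
Goodman: 1/n_f = τ_a/S_se + τ_m/S_su = 49.179/418 + 130.95/812 = 0.11765 + 0.16127 = 0.27893
n_f = 1/0.27893 = 3.585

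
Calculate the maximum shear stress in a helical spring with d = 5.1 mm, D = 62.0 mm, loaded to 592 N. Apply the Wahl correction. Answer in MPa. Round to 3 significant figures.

Spring index C = D/d = 62.0/5.1 = 12.1569
K_W = (4C−1)/(4C−4) + 0.615/C = 47.627/44.627 + 0.0506 = 1.1178
τ₀ = 8FD/(πd³) = 8·592·62.0/(π·5.1³) = 293632/416.74 = 704.6 MPa
τ_max = K·τ₀ = 1.1178 × 704.6 = 787.61 MPa

788 MPa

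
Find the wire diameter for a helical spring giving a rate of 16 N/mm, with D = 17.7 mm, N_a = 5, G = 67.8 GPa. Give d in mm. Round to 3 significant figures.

2.69 mm

d = (8D³N_a·k / G)^(1/4) = (8·17.7³·5·16 / (67.8×10³))^0.25
  = (52.344)^0.25 = 2.6898 mm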